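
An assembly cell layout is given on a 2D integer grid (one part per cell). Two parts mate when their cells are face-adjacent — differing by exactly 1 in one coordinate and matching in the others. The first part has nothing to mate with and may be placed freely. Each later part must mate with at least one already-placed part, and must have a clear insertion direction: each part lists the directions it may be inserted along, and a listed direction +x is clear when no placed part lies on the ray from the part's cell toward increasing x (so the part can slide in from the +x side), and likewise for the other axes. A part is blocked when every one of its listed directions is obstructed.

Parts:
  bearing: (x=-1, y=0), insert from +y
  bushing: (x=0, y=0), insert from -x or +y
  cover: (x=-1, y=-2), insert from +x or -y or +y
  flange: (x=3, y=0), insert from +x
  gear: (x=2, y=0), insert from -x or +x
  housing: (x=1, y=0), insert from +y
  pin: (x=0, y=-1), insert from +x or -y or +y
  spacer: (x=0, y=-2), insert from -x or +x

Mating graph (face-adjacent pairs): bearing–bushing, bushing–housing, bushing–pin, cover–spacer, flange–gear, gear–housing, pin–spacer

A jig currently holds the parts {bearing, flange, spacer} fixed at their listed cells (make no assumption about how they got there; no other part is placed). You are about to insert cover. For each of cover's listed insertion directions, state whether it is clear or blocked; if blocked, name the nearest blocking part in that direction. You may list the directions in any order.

+x: nearest on ray is spacer@(0, -2) ⇒ blocked
-y: ray from cover(-1, -2) has no placed part ⇒ clear
+y: nearest on ray is bearing@(-1, 0) ⇒ blocked

+x: blocked by spacer; +y: blocked by bearing; -y: clear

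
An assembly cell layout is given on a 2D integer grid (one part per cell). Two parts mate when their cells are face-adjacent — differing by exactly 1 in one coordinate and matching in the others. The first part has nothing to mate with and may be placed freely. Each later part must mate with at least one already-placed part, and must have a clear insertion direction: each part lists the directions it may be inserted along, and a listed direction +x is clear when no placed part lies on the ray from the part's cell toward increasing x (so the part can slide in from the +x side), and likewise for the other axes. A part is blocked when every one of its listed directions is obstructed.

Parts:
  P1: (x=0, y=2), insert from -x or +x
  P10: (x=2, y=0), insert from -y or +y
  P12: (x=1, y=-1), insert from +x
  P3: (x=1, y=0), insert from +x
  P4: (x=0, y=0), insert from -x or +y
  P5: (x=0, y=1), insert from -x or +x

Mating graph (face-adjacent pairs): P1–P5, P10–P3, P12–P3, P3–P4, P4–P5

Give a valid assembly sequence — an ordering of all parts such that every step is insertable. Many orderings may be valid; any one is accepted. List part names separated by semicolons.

P12; P3; P4; P5; P1; P10

1. P12@(1, -1) [+x clear] — {P12}
2. P3@(1, 0) [+x clear] — {P12, P3}
3. P4@(0, 0) [-x clear] — {P12, P3, P4}
4. P5@(0, 1) [-x clear] — {P12, P3, P4, P5}
5. P1@(0, 2) [-x clear] — {P1, P12, P3, P4, P5}
6. P10@(2, 0) [-y clear] — {P1, P10, P12, P3, P4, P5}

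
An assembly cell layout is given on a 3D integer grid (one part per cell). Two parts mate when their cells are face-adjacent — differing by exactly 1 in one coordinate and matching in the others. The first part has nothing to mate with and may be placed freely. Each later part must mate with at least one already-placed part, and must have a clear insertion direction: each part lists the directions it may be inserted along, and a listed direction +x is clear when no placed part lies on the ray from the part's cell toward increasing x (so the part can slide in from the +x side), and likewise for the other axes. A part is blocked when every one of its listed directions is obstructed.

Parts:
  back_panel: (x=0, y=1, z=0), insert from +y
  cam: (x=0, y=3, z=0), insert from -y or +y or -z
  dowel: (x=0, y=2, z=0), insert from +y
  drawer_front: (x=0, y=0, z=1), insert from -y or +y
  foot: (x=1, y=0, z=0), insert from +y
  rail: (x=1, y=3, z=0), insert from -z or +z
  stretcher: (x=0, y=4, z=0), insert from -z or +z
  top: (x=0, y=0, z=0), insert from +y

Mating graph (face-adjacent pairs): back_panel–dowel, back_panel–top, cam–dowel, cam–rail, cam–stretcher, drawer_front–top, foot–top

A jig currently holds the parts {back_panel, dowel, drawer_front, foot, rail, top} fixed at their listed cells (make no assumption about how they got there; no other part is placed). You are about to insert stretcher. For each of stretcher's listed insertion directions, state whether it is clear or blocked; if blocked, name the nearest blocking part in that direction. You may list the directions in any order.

-z: ray from stretcher(0, 4, 0) has no placed part ⇒ clear
+z: ray from stretcher(0, 4, 0) has no placed part ⇒ clear

+z: clear; -z: clear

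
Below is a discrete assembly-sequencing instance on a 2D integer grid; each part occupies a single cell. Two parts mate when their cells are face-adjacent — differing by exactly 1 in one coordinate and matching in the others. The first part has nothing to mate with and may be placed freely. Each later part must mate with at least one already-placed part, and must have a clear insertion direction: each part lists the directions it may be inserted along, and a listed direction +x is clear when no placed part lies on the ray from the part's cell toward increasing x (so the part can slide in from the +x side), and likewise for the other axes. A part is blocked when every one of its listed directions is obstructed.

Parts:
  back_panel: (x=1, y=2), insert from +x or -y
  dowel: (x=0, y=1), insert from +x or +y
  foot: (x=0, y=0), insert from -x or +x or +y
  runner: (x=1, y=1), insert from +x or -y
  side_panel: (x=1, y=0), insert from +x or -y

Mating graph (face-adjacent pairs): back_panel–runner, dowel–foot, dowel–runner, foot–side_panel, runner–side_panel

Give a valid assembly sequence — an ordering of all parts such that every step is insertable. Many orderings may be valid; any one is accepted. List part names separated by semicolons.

1. dowel@(0, 1) [+x clear] — {dowel}
2. foot@(0, 0) [-x clear] — {dowel, foot}
3. side_panel@(1, 0) [+x clear] — {dowel, foot, side_panel}
4. runner@(1, 1) [+x clear] — {dowel, foot, runner, side_panel}
5. back_panel@(1, 2) [+x clear] — {back_panel, dowel, foot, runner, side_panel}

dowel; foot; side_panel; runner; back_panel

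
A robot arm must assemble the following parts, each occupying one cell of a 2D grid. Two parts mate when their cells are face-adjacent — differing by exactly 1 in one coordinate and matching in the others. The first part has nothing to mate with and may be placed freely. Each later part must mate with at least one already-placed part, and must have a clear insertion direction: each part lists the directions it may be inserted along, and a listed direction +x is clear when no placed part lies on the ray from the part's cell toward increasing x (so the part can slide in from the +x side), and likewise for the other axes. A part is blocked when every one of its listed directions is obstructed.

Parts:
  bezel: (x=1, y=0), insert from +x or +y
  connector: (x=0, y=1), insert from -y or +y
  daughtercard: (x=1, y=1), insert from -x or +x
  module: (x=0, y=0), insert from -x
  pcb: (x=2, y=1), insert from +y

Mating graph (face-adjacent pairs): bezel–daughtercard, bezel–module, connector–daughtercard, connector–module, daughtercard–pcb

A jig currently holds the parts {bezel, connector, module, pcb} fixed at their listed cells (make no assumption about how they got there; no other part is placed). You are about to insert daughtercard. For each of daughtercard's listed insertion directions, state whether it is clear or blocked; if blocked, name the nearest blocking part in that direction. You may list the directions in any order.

+x: blocked by pcb; -x: blocked by connector

-x: nearest on ray is connector@(0, 1) ⇒ blocked
+x: nearest on ray is pcb@(2, 1) ⇒ blocked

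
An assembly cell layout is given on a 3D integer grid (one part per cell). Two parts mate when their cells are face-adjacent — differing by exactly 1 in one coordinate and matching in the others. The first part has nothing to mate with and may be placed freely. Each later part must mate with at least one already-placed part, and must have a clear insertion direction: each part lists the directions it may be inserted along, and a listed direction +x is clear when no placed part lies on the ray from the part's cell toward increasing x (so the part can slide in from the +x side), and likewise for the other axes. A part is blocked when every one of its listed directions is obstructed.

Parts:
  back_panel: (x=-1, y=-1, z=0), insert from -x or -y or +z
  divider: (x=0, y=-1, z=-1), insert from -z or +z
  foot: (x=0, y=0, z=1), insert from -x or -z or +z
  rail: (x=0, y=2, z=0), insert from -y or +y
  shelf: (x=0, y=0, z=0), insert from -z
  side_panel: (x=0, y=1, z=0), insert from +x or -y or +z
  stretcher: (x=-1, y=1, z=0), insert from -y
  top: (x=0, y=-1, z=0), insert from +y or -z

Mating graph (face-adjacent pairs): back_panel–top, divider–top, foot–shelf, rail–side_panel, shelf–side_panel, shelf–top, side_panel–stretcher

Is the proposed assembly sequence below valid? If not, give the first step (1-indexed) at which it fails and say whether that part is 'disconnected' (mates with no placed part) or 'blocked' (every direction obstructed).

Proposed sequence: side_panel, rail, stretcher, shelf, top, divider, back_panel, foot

Valid

1. side_panel@(0, 1, 0) [+x clear] — {side_panel}
2. rail@(0, 2, 0) [+y clear] — {rail, side_panel}
3. stretcher@(-1, 1, 0) [-y clear] — {rail, side_panel, stretcher}
4. shelf@(0, 0, 0) [-z clear] — {rail, shelf, side_panel, stretcher}
5. top@(0, -1, 0) [-z clear] — {rail, shelf, side_panel, stretcher, top}
6. divider@(0, -1, -1) [-z clear] — {divider, rail, shelf, side_panel, stretcher, top}
7. back_panel@(-1, -1, 0) [-x clear] — {back_panel, divider, rail, shelf, side_panel, stretcher, top}
8. foot@(0, 0, 1) [-x clear] — {back_panel, divider, foot, rail, shelf, side_panel, stretcher, top}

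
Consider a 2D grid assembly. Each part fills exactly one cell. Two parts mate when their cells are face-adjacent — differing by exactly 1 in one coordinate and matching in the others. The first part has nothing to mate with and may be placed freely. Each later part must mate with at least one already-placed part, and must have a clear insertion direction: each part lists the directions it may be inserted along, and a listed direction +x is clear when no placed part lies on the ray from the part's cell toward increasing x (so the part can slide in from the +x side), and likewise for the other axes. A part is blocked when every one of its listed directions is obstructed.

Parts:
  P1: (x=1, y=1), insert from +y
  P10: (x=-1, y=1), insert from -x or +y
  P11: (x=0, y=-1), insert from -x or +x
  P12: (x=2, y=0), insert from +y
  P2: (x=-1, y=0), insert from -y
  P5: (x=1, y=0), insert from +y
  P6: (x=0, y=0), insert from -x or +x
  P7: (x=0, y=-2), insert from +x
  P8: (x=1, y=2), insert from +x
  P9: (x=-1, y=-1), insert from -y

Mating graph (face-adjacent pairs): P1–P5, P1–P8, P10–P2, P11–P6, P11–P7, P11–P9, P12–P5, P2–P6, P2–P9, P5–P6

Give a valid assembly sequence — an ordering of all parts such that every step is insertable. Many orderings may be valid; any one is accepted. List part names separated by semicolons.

1. P12@(2, 0) [+y clear] — {P12}
2. P5@(1, 0) [+y clear] — {P12, P5}
3. P6@(0, 0) [-x clear] — {P12, P5, P6}
4. P11@(0, -1) [-x clear] — {P11, P12, P5, P6}
5. P7@(0, -2) [+x clear] — {P11, P12, P5, P6, P7}
6. P2@(-1, 0) [-y clear] — {P11, P12, P2, P5, P6, P7}
7. P10@(-1, 1) [-x clear] — {P10, P11, P12, P2, P5, P6, P7}
8. P9@(-1, -1) [-y clear] — {P10, P11, P12, P2, P5, P6, P7, P9}
9. P1@(1, 1) [+y clear] — {P1, P10, P11, P12, P2, P5, P6, P7, P9}
10. P8@(1, 2) [+x clear] — {P1, P10, P11, P12, P2, P5, P6, P7, P8, P9}

P12; P5; P6; P11; P7; P2; P10; P9; P1; P8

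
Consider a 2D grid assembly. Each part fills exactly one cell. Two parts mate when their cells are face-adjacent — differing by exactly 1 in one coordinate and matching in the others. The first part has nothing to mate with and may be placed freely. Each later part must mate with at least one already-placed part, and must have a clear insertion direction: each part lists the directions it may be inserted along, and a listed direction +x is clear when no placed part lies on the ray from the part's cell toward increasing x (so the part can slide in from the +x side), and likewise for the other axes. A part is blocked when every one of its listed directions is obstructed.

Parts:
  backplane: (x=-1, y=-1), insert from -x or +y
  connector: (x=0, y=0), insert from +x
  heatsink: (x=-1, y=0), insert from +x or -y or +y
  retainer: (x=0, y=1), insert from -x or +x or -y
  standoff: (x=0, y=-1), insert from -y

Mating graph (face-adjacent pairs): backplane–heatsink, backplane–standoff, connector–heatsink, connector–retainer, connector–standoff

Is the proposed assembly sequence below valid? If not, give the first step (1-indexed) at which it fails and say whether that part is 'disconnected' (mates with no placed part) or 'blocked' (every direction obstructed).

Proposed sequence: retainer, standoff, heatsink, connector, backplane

1. retainer@(0, 1) [-x clear] — {retainer}
2. standoff@(0, -1) — no placed neighbour ⇒ disconnected

Invalid at step 2 (disconnected)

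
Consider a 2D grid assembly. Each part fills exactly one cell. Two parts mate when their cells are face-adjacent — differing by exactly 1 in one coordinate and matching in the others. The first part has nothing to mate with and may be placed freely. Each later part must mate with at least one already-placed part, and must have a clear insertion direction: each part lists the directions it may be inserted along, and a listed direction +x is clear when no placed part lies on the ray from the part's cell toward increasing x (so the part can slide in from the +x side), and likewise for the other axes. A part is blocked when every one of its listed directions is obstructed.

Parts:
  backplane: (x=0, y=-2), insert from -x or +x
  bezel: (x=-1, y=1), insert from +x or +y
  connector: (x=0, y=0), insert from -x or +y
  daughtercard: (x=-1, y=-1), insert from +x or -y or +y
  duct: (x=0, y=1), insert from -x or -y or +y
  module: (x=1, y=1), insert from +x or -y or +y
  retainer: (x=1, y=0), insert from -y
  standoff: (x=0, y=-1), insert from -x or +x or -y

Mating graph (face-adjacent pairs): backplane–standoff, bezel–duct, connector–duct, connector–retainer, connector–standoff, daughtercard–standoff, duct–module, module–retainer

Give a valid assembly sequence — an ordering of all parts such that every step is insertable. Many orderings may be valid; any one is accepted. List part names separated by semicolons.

1. connector@(0, 0) [-x clear] — {connector}
2. standoff@(0, -1) [-x clear] — {connector, standoff}
3. backplane@(0, -2) [-x clear] — {backplane, connector, standoff}
4. daughtercard@(-1, -1) [-y clear] — {backplane, connector, daughtercard, standoff}
5. duct@(0, 1) [-x clear] — {backplane, connector, daughtercard, duct, standoff}
6. retainer@(1, 0) [-y clear] — {backplane, connector, daughtercard, duct, retainer, standoff}
7. bezel@(-1, 1) [+y clear] — {backplane, bezel, connector, daughtercard, duct, retainer, standoff}
8. module@(1, 1) [+x clear] — {backplane, bezel, connector, daughtercard, duct, module, retainer, standoff}

connector; standoff; backplane; daughtercard; duct; retainer; bezel; module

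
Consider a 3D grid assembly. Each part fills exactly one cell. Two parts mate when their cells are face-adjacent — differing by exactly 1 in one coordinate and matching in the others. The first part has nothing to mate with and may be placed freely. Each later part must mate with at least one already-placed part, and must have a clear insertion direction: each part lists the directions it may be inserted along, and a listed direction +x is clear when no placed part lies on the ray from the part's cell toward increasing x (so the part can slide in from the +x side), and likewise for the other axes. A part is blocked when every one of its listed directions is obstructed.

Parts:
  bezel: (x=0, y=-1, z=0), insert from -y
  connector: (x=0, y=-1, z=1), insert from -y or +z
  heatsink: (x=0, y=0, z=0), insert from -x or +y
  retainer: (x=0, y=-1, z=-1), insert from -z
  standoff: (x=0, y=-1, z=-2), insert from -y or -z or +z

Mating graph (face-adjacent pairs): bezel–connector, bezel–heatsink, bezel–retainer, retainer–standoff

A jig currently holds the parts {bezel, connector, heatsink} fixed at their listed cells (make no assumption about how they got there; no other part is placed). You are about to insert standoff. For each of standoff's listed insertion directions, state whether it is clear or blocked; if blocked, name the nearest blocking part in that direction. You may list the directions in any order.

-y: ray from standoff(0, -1, -2) has no placed part ⇒ clear
-z: ray from standoff(0, -1, -2) has no placed part ⇒ clear
+z: nearest on ray is bezel@(0, -1, 0) ⇒ blocked

+z: blocked by bezel; -y: clear; -z: clear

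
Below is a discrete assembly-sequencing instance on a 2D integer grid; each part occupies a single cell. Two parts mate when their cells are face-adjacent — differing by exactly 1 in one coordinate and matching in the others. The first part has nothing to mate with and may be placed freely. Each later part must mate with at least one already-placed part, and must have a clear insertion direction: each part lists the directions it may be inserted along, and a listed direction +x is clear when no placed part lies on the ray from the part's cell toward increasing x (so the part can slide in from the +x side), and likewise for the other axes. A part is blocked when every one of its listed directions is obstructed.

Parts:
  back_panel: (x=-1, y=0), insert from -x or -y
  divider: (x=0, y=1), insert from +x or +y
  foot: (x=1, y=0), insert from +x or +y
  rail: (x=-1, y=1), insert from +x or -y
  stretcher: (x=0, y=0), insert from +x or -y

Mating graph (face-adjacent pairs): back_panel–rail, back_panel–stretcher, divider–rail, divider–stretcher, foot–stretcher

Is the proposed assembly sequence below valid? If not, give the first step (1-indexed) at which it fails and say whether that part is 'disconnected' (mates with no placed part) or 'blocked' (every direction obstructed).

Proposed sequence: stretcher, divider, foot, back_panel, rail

Invalid at step 5 (blocked)

1. stretcher@(0, 0) [+x clear] — {stretcher}
2. divider@(0, 1) [+x clear] — {divider, stretcher}
3. foot@(1, 0) [+x clear] — {divider, foot, stretcher}
4. back_panel@(-1, 0) [-x clear] — {back_panel, divider, foot, stretcher}
5. rail@(-1, 1) — +x/-y all obstructed ⇒ blocked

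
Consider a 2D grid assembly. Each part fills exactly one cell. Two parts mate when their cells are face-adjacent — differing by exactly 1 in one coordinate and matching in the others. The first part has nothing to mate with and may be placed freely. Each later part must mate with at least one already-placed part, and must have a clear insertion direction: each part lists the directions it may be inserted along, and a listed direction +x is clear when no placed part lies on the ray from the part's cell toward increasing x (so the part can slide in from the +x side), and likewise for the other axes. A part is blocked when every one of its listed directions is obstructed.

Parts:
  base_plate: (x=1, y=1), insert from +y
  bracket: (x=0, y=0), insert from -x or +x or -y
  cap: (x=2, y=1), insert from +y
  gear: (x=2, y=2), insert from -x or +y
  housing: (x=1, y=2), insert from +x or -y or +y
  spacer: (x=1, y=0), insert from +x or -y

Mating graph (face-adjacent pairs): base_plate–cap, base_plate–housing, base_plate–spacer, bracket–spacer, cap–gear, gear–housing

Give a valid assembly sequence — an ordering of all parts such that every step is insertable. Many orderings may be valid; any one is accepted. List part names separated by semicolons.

1. base_plate@(1, 1) [+y clear] — {base_plate}
2. spacer@(1, 0) [+x clear] — {base_plate, spacer}
3. housing@(1, 2) [+x clear] — {base_plate, housing, spacer}
4. cap@(2, 1) [+y clear] — {base_plate, cap, housing, spacer}
5. gear@(2, 2) [+y clear] — {base_plate, cap, gear, housing, spacer}
6. bracket@(0, 0) [-x clear] — {base_plate, bracket, cap, gear, housing, spacer}

base_plate; spacer; housing; cap; gear; bracket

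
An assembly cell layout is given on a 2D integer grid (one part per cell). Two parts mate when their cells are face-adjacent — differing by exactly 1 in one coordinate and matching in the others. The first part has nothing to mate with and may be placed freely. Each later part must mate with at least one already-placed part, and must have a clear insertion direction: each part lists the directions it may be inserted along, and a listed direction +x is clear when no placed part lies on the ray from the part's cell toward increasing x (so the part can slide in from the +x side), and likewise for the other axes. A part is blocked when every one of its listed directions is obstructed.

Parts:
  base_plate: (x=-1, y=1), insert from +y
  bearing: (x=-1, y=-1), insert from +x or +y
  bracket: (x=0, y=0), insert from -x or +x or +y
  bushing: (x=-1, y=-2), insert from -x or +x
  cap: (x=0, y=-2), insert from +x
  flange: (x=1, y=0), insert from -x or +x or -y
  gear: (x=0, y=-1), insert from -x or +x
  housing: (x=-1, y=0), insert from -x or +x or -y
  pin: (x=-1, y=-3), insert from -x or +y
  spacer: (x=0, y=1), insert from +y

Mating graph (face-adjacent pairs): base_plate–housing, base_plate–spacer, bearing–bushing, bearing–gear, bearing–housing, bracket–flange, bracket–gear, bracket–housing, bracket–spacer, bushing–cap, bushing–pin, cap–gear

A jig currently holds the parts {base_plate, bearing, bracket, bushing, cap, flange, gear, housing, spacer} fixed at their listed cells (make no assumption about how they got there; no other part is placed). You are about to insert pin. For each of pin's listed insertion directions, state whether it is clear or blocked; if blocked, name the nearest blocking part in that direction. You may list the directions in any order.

-x: ray from pin(-1, -3) has no placed part ⇒ clear
+y: nearest on ray is bushing@(-1, -2) ⇒ blocked

+y: blocked by bushing; -x: clear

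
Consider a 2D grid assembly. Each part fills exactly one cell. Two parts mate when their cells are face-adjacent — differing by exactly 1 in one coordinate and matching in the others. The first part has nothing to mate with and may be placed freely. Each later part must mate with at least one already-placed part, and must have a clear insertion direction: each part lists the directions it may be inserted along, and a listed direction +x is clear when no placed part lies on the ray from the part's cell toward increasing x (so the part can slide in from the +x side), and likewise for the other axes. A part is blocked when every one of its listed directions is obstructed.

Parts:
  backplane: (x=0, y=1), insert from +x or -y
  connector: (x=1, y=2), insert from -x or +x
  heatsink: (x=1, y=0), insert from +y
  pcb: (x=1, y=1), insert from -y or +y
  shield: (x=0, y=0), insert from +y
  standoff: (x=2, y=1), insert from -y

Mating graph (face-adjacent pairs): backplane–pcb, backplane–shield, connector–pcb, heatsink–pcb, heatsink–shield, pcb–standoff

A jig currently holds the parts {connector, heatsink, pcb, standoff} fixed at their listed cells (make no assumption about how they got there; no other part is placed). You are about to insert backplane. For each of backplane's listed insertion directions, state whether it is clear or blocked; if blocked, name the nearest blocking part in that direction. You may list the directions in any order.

+x: nearest on ray is pcb@(1, 1) ⇒ blocked
-y: ray from backplane(0, 1) has no placed part ⇒ clear

+x: blocked by pcb; -y: clear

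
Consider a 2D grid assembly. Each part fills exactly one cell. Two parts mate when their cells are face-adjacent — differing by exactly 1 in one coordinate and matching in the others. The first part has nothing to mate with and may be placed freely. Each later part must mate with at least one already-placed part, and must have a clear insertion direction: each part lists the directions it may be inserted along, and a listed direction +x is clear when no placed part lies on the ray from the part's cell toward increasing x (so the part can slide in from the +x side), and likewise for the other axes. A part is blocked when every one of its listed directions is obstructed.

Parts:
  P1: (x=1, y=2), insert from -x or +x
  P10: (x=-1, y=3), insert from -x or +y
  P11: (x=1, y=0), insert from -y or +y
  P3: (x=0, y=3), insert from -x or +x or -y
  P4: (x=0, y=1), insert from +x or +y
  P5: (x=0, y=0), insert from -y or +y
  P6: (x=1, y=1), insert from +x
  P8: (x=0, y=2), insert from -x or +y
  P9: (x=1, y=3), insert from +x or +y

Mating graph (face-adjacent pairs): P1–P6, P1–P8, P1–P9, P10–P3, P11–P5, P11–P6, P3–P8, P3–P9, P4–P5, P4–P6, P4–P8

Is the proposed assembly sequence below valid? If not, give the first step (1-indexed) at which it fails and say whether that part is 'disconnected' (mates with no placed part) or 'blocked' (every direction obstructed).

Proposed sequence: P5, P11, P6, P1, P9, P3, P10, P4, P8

Invalid at step 8 (blocked)

1. P5@(0, 0) [-y clear] — {P5}
2. P11@(1, 0) [-y clear] — {P11, P5}
3. P6@(1, 1) [+x clear] — {P11, P5, P6}
4. P1@(1, 2) [-x clear] — {P1, P11, P5, P6}
5. P9@(1, 3) [+x clear] — {P1, P11, P5, P6, P9}
6. P3@(0, 3) [-x clear] — {P1, P11, P3, P5, P6, P9}
7. P10@(-1, 3) [-x clear] — {P1, P10, P11, P3, P5, P6, P9}
8. P4@(0, 1) — +x/+y all obstructed ⇒ blocked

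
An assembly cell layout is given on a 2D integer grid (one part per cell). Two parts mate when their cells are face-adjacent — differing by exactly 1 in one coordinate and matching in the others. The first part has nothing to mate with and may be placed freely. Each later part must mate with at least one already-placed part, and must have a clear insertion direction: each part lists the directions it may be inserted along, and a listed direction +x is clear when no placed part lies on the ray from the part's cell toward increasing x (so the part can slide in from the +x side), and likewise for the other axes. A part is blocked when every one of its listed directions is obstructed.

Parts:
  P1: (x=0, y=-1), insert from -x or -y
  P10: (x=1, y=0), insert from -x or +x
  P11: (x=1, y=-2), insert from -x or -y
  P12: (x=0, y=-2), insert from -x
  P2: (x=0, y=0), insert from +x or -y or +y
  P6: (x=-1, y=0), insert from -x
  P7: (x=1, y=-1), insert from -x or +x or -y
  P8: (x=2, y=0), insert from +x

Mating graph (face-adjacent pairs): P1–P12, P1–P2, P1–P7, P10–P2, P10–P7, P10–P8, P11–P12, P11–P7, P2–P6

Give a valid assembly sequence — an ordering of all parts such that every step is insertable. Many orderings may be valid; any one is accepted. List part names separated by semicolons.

1. P8@(2, 0) [+x clear] — {P8}
2. P10@(1, 0) [-x clear] — {P10, P8}
3. P7@(1, -1) [-x clear] — {P10, P7, P8}
4. P11@(1, -2) [-x clear] — {P10, P11, P7, P8}
5. P12@(0, -2) [-x clear] — {P10, P11, P12, P7, P8}
6. P1@(0, -1) [-x clear] — {P1, P10, P11, P12, P7, P8}
7. P2@(0, 0) [+y clear] — {P1, P10, P11, P12, P2, P7, P8}
8. P6@(-1, 0) [-x clear] — {P1, P10, P11, P12, P2, P6, P7, P8}

P8; P10; P7; P11; P12; P1; P2; P6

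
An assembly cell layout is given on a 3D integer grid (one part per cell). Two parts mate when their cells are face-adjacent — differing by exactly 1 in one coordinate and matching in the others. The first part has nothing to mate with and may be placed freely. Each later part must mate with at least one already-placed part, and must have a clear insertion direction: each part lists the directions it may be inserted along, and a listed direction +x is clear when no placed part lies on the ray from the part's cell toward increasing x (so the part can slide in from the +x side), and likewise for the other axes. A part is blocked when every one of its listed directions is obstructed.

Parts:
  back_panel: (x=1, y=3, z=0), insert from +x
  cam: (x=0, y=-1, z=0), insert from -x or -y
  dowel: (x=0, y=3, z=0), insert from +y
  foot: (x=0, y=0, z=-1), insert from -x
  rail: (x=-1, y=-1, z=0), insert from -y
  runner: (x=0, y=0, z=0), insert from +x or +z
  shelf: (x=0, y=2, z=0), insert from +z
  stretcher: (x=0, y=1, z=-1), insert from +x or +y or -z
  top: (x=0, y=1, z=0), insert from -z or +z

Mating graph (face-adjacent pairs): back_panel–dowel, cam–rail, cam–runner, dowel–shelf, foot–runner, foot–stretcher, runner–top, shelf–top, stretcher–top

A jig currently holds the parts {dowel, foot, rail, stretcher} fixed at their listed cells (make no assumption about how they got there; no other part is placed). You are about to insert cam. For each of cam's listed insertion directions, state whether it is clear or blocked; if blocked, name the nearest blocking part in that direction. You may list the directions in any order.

-x: blocked by rail; -y: clear

-x: nearest on ray is rail@(-1, -1, 0) ⇒ blocked
-y: ray from cam(0, -1, 0) has no placed part ⇒ clear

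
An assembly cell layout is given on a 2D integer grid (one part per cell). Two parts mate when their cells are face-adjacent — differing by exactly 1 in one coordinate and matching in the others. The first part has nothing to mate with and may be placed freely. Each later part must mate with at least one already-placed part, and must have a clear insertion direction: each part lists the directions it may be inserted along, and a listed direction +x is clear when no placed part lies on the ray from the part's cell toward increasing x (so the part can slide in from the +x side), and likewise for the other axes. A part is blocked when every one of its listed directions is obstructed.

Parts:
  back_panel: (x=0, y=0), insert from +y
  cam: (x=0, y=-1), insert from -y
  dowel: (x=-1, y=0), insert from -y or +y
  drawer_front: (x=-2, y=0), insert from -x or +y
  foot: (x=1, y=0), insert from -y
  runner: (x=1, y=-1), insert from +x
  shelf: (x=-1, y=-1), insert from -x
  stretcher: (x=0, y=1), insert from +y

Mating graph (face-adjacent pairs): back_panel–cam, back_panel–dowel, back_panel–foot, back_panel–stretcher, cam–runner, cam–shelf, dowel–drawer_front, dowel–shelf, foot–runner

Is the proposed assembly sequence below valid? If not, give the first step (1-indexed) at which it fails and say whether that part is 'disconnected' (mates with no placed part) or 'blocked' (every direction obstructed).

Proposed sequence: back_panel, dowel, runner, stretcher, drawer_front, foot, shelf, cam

1. back_panel@(0, 0) [+y clear] — {back_panel}
2. dowel@(-1, 0) [-y clear] — {back_panel, dowel}
3. runner@(1, -1) — no placed neighbour ⇒ disconnected

Invalid at step 3 (disconnected)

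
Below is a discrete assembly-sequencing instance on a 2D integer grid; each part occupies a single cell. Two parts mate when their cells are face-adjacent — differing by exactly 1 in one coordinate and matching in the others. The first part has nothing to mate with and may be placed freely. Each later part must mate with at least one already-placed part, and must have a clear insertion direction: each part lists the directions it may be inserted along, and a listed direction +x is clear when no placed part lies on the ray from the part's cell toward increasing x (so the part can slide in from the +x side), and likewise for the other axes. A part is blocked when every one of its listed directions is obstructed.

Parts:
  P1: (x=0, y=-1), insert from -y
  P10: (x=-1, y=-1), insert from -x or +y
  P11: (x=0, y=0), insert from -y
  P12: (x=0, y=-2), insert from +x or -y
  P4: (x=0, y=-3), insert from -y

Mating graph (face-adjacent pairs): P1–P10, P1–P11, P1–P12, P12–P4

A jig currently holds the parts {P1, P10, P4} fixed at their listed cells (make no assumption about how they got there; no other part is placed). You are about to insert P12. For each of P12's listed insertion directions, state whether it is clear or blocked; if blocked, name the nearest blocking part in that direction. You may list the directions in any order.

+x: ray from P12(0, -2) has no placed part ⇒ clear
-y: nearest on ray is P4@(0, -3) ⇒ blocked

+x: clear; -y: blocked by P4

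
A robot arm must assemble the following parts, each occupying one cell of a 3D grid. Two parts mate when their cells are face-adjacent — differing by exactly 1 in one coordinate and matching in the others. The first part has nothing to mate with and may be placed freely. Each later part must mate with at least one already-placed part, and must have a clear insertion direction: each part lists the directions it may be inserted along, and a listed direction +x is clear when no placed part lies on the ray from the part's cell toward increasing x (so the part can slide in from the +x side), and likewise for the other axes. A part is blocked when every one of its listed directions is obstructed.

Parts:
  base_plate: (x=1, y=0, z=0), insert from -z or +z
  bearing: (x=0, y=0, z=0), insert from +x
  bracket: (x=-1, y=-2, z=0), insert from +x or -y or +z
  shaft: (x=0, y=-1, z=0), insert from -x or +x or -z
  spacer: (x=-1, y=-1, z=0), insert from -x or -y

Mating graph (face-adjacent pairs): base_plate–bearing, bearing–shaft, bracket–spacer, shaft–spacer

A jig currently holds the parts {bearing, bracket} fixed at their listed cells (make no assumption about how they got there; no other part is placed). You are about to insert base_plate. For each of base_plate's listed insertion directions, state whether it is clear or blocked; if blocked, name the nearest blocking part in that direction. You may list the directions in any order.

-z: ray from base_plate(1, 0, 0) has no placed part ⇒ clear
+z: ray from base_plate(1, 0, 0) has no placed part ⇒ clear

+z: clear; -z: clear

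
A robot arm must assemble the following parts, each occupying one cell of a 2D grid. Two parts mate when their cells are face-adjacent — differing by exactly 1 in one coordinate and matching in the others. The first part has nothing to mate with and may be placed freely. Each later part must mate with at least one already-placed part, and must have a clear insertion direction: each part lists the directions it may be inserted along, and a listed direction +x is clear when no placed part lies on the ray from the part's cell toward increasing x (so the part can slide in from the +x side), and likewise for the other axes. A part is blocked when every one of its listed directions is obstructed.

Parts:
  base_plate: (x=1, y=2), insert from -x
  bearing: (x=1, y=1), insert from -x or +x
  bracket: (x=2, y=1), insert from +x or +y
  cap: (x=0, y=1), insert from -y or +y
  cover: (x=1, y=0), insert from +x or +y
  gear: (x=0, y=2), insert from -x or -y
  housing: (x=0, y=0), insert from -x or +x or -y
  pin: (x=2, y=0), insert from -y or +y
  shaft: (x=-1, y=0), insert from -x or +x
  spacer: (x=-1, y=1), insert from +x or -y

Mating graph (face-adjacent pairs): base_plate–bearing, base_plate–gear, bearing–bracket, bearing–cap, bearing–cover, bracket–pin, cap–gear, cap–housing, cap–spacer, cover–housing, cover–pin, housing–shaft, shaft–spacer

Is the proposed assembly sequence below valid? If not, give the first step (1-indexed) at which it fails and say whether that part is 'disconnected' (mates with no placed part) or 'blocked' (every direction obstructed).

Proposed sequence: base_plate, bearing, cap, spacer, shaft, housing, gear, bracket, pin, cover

1. base_plate@(1, 2) [-x clear] — {base_plate}
2. bearing@(1, 1) [-x clear] — {base_plate, bearing}
3. cap@(0, 1) [-y clear] — {base_plate, bearing, cap}
4. spacer@(-1, 1) [-y clear] — {base_plate, bearing, cap, spacer}
5. shaft@(-1, 0) [-x clear] — {base_plate, bearing, cap, shaft, spacer}
6. housing@(0, 0) [+x clear] — {base_plate, bearing, cap, housing, shaft, spacer}
7. gear@(0, 2) [-x clear] — {base_plate, bearing, cap, gear, housing, shaft, spacer}
8. bracket@(2, 1) [+x clear] — {base_plate, bearing, bracket, cap, gear, housing, shaft, spacer}
9. pin@(2, 0) [-y clear] — {base_plate, bearing, bracket, cap, gear, housing, pin, shaft, spacer}
10. cover@(1, 0) — +x/+y all obstructed ⇒ blocked

Invalid at step 10 (blocked)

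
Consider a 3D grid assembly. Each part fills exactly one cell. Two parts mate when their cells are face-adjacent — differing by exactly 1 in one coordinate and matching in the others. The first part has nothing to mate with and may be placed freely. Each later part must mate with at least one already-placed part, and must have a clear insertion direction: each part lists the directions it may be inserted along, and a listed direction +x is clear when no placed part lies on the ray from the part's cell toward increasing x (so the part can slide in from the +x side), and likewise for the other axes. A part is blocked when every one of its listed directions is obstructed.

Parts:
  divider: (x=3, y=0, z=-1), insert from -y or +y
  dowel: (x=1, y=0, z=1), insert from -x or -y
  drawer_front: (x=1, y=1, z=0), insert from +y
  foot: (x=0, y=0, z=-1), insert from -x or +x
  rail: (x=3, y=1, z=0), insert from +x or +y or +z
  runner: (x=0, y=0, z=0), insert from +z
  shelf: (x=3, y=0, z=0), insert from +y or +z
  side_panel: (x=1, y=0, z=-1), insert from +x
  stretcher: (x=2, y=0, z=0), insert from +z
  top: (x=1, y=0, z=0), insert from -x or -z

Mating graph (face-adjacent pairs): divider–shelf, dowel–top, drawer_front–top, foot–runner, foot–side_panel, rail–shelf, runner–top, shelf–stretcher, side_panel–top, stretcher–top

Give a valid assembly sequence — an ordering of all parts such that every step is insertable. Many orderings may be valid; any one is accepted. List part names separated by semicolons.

rail; shelf; stretcher; top; side_panel; foot; drawer_front; runner; divider; dowel

1. rail@(3, 1, 0) [+x clear] — {rail}
2. shelf@(3, 0, 0) [+z clear] — {rail, shelf}
3. stretcher@(2, 0, 0) [+z clear] — {rail, shelf, stretcher}
4. top@(1, 0, 0) [-x clear] — {rail, shelf, stretcher, top}
5. side_panel@(1, 0, -1) [+x clear] — {rail, shelf, side_panel, stretcher, top}
6. foot@(0, 0, -1) [-x clear] — {foot, rail, shelf, side_panel, stretcher, top}
7. drawer_front@(1, 1, 0) [+y clear] — {drawer_front, foot, rail, shelf, side_panel, stretcher, top}
8. runner@(0, 0, 0) [+z clear] — {drawer_front, foot, rail, runner, shelf, side_panel, stretcher, top}
9. divider@(3, 0, -1) [-y clear] — {divider, drawer_front, foot, rail, runner, shelf, side_panel, stretcher, top}
10. dowel@(1, 0, 1) [-x clear] — {divider, dowel, drawer_front, foot, rail, runner, shelf, side_panel, stretcher, top}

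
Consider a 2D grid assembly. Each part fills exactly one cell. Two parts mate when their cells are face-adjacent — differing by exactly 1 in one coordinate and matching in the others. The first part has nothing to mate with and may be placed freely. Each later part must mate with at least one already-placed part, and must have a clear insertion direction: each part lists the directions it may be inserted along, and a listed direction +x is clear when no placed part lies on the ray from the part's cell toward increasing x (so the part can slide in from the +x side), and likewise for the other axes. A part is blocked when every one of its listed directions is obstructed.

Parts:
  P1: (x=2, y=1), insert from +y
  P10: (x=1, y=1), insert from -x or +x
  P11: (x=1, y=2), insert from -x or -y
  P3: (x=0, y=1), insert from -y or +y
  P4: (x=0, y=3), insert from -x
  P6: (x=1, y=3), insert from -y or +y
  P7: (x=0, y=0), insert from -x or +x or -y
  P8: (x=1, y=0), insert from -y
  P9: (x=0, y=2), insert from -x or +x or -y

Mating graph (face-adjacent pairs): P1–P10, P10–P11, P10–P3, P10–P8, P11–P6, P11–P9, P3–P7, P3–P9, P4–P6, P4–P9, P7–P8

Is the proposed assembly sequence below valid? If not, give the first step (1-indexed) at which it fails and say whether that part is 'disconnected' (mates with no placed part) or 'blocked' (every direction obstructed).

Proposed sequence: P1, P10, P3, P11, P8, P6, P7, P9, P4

Valid

1. P1@(2, 1) [+y clear] — {P1}
2. P10@(1, 1) [-x clear] — {P1, P10}
3. P3@(0, 1) [-y clear] — {P1, P10, P3}
4. P11@(1, 2) [-x clear] — {P1, P10, P11, P3}
5. P8@(1, 0) [-y clear] — {P1, P10, P11, P3, P8}
6. P6@(1, 3) [+y clear] — {P1, P10, P11, P3, P6, P8}
7. P7@(0, 0) [-x clear] — {P1, P10, P11, P3, P6, P7, P8}
8. P9@(0, 2) [-x clear] — {P1, P10, P11, P3, P6, P7, P8, P9}
9. P4@(0, 3) [-x clear] — {P1, P10, P11, P3, P4, P6, P7, P8, P9}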